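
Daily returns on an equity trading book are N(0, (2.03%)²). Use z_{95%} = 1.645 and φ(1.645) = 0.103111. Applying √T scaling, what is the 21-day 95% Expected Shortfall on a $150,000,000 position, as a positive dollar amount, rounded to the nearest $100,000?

σ_{21d} = 2.03% × √21 = 9.303%.
ES multiplier = φ(z)/(1−α) = 0.103111/0.05 = 2.062.
ES = 9.303% × 2.062 = 19.183%; on $150,000,000: $28,774,500.

$28,800,000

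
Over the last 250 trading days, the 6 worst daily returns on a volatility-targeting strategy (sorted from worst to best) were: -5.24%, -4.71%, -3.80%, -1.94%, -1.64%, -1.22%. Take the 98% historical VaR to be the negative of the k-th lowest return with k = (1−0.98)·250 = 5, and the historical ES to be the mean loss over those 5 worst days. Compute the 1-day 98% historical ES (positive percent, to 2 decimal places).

The 5 worst returns sum to -17.33%.
ES = −(-17.33%) / 5 = 3.466% ≈ 3.47%.

3.47%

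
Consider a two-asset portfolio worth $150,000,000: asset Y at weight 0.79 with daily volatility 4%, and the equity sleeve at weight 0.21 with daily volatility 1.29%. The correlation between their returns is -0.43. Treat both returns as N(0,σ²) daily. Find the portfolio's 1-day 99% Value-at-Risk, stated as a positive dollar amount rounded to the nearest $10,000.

$10,650,000

σ_p² = 0.79²·4² + 0.21²·1.29² + 2·-0.43·0.79·0.21·4·1.29 = 9.3228 (%²).
σ_p = √9.3228 = 3.053%.
At 99%, z = 2.326.
VaR = 2.326 × 3.053% = 7.101%; on $150,000,000 that is $10,651,500.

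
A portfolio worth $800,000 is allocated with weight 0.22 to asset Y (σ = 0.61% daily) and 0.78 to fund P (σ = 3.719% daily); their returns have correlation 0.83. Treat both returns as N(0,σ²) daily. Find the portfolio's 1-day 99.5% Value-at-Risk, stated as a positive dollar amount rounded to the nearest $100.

σ_p² = 0.22²·0.61² + 0.78²·3.719² + 2·0.83·0.22·0.78·0.61·3.719 = 9.0790 (%²).
σ_p = √9.0790 = 3.013%.
At 99.5%, z = 2.576.
VaR = 2.576 × 3.013% = 7.761%; on $800,000 that is $62,088.

$62,100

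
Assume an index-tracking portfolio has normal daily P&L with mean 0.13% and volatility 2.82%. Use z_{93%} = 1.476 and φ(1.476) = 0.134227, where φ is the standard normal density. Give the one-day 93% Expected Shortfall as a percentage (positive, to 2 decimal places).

5.28%

Tail multiplier: φ(z)/(1−α) = 0.134227 / 0.07 = 1.918.
ES = −(0.13%) + 2.82% × 1.918 = 5.279%.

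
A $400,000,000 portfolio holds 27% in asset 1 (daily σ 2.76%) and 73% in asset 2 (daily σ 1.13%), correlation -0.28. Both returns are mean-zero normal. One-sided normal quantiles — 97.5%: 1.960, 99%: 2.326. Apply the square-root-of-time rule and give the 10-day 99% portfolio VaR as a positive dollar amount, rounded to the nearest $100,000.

σ_p = √(0.27²·2.76² + 0.73²·1.13² + 2·-0.28·0.27·0.73·2.76·1.13) = 0.944%.
σ_{10d} = 0.944% × √10 = 2.985%.
VaR = 2.326 × 2.985% = 6.943%; on $400,000,000 that is $27,772,000.

$27,800,000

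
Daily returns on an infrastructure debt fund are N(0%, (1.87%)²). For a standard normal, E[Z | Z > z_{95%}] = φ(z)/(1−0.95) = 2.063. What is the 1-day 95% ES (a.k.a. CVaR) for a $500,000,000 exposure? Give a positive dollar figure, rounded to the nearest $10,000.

ES = 1.87% × 2.063 = 3.858%.
On $500,000,000: 0.03858 × $500,000,000 = $19,290,000.

$19,290,000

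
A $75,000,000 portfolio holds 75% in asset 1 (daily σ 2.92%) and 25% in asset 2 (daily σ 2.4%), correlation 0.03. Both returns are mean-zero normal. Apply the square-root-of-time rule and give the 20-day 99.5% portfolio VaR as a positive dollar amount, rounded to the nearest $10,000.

$19,770,000

σ_p = √(0.75²·2.92² + 0.25²·2.4² + 2·0.03·0.75·0.25·2.92·2.4) = 2.288%.
σ_{20d} = 2.288% × √20 = 10.232%.
z(99.5%) = 2.576.
VaR = 2.576 × 10.232% = 26.358%; on $75,000,000 that is $19,768,500.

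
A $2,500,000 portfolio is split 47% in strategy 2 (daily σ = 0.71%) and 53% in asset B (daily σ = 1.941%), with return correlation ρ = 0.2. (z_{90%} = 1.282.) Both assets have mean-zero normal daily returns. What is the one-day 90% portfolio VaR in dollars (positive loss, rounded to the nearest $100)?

$36,600

σ_p² = 0.47²·0.71² + 0.53²·1.941² + 2·0.2·0.47·0.53·0.71·1.941 = 1.3070 (%²).
σ_p = √1.3070 = 1.143%.
VaR = 1.282 × 1.143% = 1.465%; on $2,500,000 that is $36,625.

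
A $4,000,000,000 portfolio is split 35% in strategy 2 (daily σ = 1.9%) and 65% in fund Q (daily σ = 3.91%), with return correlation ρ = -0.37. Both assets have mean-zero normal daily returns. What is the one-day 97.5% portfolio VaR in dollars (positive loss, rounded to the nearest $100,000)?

σ_p² = 0.35²·1.9² + 0.65²·3.91² + 2·-0.37·0.35·0.65·1.9·3.91 = 5.6508 (%²).
σ_p = √5.6508 = 2.377%.
At 97.5%, z = 1.960.
VaR = 1.960 × 2.377% = 4.659%; on $4,000,000,000 that is $186,360,000.

$186,400,000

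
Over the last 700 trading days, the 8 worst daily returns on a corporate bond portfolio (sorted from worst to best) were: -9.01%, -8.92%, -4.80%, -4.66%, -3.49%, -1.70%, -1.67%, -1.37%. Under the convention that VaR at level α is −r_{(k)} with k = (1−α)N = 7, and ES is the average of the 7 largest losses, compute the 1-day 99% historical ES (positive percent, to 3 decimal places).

4.893%

The 7 worst returns sum to -34.25%.
ES = −(-34.25%) / 7 = 4.8928…% ≈ 4.893%.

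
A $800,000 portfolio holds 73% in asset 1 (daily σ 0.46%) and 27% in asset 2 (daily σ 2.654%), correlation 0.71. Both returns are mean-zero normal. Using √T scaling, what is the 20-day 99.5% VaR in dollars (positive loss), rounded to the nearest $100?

$90,700

σ_p = √(0.73²·0.46² + 0.27²·2.654² + 2·0.71·0.73·0.27·0.46·2.654) = 0.984%.
σ_{20d} = 0.984% × √20 = 4.401%.
z(99.5%) = 2.576.
VaR = 2.576 × 4.401% = 11.337%; on $800,000 that is $90,696.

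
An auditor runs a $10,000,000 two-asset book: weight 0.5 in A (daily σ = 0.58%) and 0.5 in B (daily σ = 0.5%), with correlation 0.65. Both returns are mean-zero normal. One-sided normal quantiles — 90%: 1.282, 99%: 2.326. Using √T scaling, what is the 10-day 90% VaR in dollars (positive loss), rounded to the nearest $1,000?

$199,000

σ_p = √(0.5²·0.58² + 0.5²·0.5² + 2·0.65·0.5·0.5·0.58·0.5) = 0.491%.
σ_{10d} = 0.491% × √10 = 1.553%.
VaR = 1.282 × 1.553% = 1.991%; on $10,000,000 that is $199,100.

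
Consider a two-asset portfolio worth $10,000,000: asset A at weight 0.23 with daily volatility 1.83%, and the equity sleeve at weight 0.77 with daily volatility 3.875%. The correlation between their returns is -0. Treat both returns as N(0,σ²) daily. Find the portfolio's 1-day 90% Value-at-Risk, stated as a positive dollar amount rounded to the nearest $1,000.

$386,000

σ_p² = 0.23²·1.83² + 0.77²·3.875² + 2·-0·0.23·0.77·1.83·3.875 = 9.0799 (%²).
σ_p = √9.0799 = 3.013%.
At 90%, z = 1.282.
VaR = 1.282 × 3.013% = 3.863%; on $10,000,000 that is $386,300.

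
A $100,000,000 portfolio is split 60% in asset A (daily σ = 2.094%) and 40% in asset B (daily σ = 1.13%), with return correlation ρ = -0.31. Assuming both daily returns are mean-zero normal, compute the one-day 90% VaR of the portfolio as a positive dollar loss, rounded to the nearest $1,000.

σ_p² = 0.6²·2.094² + 0.4²·1.13² + 2·-0.31·0.6·0.4·2.094·1.13 = 1.4308 (%²).
σ_p = √1.4308 = 1.196%.
At 90%, z = 1.282.
VaR = 1.282 × 1.196% = 1.533%; on $100,000,000 that is $1,533,000.

$1,533,000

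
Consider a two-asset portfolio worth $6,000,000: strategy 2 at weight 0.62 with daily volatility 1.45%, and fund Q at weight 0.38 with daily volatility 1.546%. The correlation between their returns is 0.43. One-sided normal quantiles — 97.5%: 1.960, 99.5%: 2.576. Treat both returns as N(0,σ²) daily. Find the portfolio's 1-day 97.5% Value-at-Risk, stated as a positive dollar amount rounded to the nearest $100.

$149,100

σ_p² = 0.62²·1.45² + 0.38²·1.546² + 2·0.43·0.62·0.38·1.45·1.546 = 1.6075 (%²).
σ_p = √1.6075 = 1.268%.
VaR = 1.960 × 1.268% = 2.485%; on $6,000,000 that is $149,100.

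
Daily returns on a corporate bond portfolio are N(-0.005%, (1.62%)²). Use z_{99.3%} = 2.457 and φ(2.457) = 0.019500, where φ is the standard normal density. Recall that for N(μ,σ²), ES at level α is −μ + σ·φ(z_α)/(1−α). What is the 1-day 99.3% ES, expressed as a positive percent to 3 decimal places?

4.518%

Tail multiplier: φ(z)/(1−α) = 0.019500 / 0.007 = 2.786.
ES = −(-0.005%) + 1.62% × 2.786 = 4.518%.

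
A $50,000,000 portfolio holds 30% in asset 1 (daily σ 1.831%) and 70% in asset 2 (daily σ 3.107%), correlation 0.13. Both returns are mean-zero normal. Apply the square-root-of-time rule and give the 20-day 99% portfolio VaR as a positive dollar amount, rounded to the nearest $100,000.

σ_p = √(0.3²·1.831² + 0.7²·3.107² + 2·0.13·0.3·0.7·1.831·3.107) = 2.311%.
σ_{20d} = 2.311% × √20 = 10.335%.
z(99%) = 2.326.
VaR = 2.326 × 10.335% = 24.039%; on $50,000,000 that is $12,019,500.

$12,000,000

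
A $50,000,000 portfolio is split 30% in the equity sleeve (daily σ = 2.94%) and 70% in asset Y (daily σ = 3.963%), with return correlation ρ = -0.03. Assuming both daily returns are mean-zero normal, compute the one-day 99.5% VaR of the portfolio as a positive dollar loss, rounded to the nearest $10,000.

$3,720,000

σ_p² = 0.3²·2.94² + 0.7²·3.963² + 2·-0.03·0.3·0.7·2.94·3.963 = 8.3267 (%²).
σ_p = √8.3267 = 2.886%.
At 99.5%, z = 2.576.
VaR = 2.576 × 2.886% = 7.434%; on $50,000,000 that is $3,717,000.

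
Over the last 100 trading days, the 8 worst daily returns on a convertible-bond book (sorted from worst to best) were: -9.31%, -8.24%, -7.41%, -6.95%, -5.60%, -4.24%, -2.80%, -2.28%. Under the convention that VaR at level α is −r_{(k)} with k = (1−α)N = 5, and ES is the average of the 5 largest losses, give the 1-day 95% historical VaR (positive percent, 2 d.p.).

k = 5; the 5th lowest return is -5.60%, so VaR = 5.60%.

5.60%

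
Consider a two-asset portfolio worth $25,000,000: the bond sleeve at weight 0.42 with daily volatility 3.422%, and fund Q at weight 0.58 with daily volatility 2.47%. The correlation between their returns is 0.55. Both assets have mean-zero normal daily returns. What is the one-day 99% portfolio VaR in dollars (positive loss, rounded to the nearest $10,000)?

$1,470,000

σ_p² = 0.42²·3.422² + 0.58²·2.47² + 2·0.55·0.42·0.58·3.422·2.47 = 6.3829 (%²).
σ_p = √6.3829 = 2.526%.
At 99%, z = 2.326.
VaR = 2.326 × 2.526% = 5.875%; on $25,000,000 that is $1,468,750.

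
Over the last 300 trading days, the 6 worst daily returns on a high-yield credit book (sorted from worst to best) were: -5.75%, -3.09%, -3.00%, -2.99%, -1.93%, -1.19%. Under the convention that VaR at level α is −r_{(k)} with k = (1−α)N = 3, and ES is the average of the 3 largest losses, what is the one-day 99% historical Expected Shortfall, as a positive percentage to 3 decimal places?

3.947%

The 3 worst returns sum to -11.84%.
ES = −(-11.84%) / 3 = 3.9466…% ≈ 3.947%.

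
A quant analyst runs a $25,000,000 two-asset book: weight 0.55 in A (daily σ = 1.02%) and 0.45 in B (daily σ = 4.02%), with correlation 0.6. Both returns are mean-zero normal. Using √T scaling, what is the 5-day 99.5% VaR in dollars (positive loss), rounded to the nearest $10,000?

$3,160,000

σ_p = √(0.55²·1.02² + 0.45²·4.02² + 2·0.6·0.55·0.45·1.02·4.02) = 2.192%.
σ_{5d} = 2.192% × √5 = 4.901%.
z(99.5%) = 2.576.
VaR = 2.576 × 4.901% = 12.625%; on $25,000,000 that is $3,156,250.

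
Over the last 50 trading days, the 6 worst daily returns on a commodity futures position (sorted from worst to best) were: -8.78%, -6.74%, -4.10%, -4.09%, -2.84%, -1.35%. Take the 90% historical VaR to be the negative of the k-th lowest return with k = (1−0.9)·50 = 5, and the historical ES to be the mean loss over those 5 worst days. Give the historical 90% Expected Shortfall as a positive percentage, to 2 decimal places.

The 5 worst returns sum to -26.55%.
ES = −(-26.55%) / 5 = 5.31%.

5.31%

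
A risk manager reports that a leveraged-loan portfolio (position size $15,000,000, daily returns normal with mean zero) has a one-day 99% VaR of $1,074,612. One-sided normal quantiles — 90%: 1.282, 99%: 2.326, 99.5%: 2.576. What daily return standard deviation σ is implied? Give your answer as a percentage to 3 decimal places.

VaR as a fraction: $1,074,612 / $15,000,000 = 7.164%.
σ = VaR / z = 7.164% / 2.326 = 3.080%.

3.080%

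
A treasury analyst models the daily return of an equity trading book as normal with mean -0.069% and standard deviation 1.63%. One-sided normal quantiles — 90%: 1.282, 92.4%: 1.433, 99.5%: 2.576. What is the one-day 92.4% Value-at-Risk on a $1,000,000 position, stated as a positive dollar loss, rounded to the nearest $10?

VaR = −μ + z·σ = −(-0.069%) + 1.433 × 1.63% = 2.405%.
On $1,000,000: 0.02405 × $1,000,000 = $24,050.

$24,050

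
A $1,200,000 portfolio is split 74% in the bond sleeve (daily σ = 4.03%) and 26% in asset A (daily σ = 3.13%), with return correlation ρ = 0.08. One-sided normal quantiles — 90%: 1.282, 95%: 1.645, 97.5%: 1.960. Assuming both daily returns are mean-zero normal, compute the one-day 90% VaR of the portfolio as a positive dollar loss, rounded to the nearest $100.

σ_p² = 0.74²·4.03² + 0.26²·3.13² + 2·0.08·0.74·0.26·4.03·3.13 = 9.9441 (%²).
σ_p = √9.9441 = 3.153%.
VaR = 1.282 × 3.153% = 4.042%; on $1,200,000 that is $48,504.

$48,500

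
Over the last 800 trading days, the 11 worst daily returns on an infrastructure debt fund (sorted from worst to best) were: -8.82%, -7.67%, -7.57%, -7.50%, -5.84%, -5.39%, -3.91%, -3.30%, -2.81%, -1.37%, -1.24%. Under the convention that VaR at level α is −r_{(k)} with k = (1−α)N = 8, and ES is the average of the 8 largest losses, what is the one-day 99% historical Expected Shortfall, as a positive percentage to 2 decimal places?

The 8 worst returns sum to -50.00%.
ES = −(-50.00%) / 8 = 6.25%.

6.25%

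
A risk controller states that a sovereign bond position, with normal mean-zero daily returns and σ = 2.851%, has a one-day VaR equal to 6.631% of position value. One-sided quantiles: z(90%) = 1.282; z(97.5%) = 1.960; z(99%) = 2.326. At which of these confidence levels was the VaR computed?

Implied z = VaR/σ = 6.631 / 2.851 = 2.326.
This matches z(99%) = 2.326.

99%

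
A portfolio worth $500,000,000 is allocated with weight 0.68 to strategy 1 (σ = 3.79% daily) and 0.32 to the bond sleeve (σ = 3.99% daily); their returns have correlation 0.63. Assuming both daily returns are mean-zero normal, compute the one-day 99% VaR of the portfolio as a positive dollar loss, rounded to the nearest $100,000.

σ_p² = 0.68²·3.79² + 0.32²·3.99² + 2·0.63·0.68·0.32·3.79·3.99 = 12.4183 (%²).
σ_p = √12.4183 = 3.524%.
At 99%, z = 2.326.
VaR = 2.326 × 3.524% = 8.197%; on $500,000,000 that is $40,985,000.

$41,000,000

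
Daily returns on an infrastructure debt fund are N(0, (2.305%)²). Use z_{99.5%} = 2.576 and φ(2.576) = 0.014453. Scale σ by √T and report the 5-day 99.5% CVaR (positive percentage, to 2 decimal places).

14.90%

σ_{5d} = 2.305% × √5 = 5.154%.
ES multiplier = φ(z)/(1−α) = 0.014453/0.005 = 2.891.
ES = 5.154% × 2.891 = 14.900%.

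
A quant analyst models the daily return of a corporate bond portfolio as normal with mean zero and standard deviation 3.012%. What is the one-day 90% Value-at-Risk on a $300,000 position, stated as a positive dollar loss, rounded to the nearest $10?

$11,580

At 90% one-sided, z = 1.282.
VaR = z·σ = 1.282 × 3.012% = 3.861%.
On $300,000: 0.03861 × $300,000 = $11,583.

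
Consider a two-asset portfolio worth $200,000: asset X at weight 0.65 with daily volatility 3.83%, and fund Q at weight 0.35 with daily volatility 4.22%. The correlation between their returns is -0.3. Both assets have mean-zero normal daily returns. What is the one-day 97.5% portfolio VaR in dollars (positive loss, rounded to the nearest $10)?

σ_p² = 0.65²·3.83² + 0.35²·4.22² + 2·-0.3·0.65·0.35·3.83·4.22 = 6.1729 (%²).
σ_p = √6.1729 = 2.485%.
At 97.5%, z = 1.960.
VaR = 1.960 × 2.485% = 4.871%; on $200,000 that is $9,742.

$9,740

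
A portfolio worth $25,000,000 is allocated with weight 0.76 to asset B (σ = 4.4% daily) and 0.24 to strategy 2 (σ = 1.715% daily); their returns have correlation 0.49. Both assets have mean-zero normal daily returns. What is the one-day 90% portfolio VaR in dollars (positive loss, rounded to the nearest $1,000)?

$1,142,000

σ_p² = 0.76²·4.4² + 0.24²·1.715² + 2·0.49·0.76·0.24·4.4·1.715 = 12.7006 (%²).
σ_p = √12.7006 = 3.564%.
At 90%, z = 1.282.
VaR = 1.282 × 3.564% = 4.569%; on $25,000,000 that is $1,142,250.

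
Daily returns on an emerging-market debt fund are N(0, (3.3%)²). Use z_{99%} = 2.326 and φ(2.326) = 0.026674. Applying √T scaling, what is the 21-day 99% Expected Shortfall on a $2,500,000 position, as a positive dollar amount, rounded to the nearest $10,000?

σ_{21d} = 3.3% × √21 = 15.122%.
ES multiplier = φ(z)/(1−α) = 0.026674/0.01 = 2.667.
ES = 15.122% × 2.667 = 40.330%; on $2,500,000: $1,008,250.

$1,010,000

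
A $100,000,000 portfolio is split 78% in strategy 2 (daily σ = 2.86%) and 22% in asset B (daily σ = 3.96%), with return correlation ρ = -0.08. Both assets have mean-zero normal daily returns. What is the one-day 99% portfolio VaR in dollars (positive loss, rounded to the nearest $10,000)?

σ_p² = 0.78²·2.86² + 0.22²·3.96² + 2·-0.08·0.78·0.22·2.86·3.96 = 5.4245 (%²).
σ_p = √5.4245 = 2.329%.
At 99%, z = 2.326.
VaR = 2.326 × 2.329% = 5.417%; on $100,000,000 that is $5,417,000.

$5,420,000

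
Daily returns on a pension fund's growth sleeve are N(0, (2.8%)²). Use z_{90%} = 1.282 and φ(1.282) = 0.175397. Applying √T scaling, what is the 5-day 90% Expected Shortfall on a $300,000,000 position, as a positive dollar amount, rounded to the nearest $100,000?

σ_{5d} = 2.8% × √5 = 6.261%.
ES multiplier = φ(z)/(1−α) = 0.175397/0.1 = 1.754.
ES = 6.261% × 1.754 = 10.982%; on $300,000,000: $32,946,000.

$32,900,000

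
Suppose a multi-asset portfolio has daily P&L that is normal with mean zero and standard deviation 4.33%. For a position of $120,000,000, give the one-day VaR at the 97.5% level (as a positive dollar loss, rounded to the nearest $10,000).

$10,180,000

At 97.5% one-sided, z = 1.960.
VaR = z·σ = 1.960 × 4.33% = 8.487%.
On $120,000,000: 0.08487 × $120,000,000 = $10,184,400.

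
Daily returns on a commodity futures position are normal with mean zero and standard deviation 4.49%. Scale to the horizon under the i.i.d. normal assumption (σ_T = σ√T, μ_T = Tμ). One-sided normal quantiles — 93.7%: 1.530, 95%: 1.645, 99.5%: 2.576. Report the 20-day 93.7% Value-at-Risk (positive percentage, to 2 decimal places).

30.72%

σ_{20d} = 4.49% × √20 = 20.080%.
VaR = 1.530 × 20.080% = 30.722%.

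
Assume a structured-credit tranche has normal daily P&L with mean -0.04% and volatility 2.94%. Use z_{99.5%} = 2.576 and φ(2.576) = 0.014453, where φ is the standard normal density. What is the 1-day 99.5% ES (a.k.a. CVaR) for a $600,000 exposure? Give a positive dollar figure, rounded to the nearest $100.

$51,200

Tail multiplier: φ(z)/(1−α) = 0.014453 / 0.005 = 2.891.
ES = −(-0.04%) + 2.94% × 2.891 = 8.540%.
On $600,000: 0.08540 × $600,000 = $51,240.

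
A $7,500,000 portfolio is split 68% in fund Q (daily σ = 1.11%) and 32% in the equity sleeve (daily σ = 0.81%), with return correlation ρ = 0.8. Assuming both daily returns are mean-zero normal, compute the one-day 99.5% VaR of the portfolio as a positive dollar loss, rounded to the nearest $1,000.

σ_p² = 0.68²·1.11² + 0.32²·0.81² + 2·0.8·0.68·0.32·1.11·0.81 = 0.9499 (%²).
σ_p = √0.9499 = 0.975%.
At 99.5%, z = 2.576.
VaR = 2.576 × 0.975% = 2.512%; on $7,500,000 that is $188,400.

$188,000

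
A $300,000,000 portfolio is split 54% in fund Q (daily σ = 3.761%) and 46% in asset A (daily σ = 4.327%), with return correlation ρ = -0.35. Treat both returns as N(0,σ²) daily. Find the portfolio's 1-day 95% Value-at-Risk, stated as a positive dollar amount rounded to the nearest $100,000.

σ_p² = 0.54²·3.761² + 0.46²·4.327² + 2·-0.35·0.54·0.46·3.761·4.327 = 5.2568 (%²).
σ_p = √5.2568 = 2.293%.
At 95%, z = 1.645.
VaR = 1.645 × 2.293% = 3.772%; on $300,000,000 that is $11,316,000.

$11,300,000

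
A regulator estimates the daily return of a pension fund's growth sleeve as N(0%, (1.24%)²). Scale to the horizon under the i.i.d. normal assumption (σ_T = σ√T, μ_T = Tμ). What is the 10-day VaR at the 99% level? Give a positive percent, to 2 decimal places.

9.12%

At 99%, z = 2.326.
σ_{10d} = 1.24% × √10 = 3.921%.
VaR = 2.326 × 3.921% = 9.120%.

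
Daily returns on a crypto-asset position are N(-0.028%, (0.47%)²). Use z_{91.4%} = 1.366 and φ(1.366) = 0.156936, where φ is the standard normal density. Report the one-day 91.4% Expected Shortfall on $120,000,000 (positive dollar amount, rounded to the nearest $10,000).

$1,060,000

Tail multiplier: φ(z)/(1−α) = 0.156936 / 0.086 = 1.825.
ES = −(-0.028%) + 0.47% × 1.825 = 0.886%.
On $120,000,000: 0.00886 × $120,000,000 = $1,063,200.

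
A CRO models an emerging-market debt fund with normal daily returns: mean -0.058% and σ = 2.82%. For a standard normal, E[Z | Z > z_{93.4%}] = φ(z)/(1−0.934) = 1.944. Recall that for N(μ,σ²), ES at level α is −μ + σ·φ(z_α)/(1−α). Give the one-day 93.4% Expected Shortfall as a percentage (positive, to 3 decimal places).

5.540%

ES = −(-0.058%) + 2.82% × 1.944 = 5.540%.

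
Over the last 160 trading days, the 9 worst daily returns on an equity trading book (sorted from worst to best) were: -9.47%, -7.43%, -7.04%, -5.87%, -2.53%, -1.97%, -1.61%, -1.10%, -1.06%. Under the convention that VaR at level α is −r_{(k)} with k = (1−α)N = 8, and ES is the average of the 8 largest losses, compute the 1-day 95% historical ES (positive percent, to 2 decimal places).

4.63%

The 8 worst returns sum to -37.02%.
ES = −(-37.02%) / 8 = 4.6275% ≈ 4.63%.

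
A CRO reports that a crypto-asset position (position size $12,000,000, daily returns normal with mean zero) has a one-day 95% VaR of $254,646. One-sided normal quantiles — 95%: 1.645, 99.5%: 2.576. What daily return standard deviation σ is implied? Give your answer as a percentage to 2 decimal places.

1.29%

VaR as a fraction: $254,646 / $12,000,000 = 2.122%.
σ = VaR / z = 2.122% / 1.645 = 1.290%.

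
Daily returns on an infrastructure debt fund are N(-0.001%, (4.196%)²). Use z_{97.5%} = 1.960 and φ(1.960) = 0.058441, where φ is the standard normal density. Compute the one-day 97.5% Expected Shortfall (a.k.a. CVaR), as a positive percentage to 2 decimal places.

9.81%

Tail multiplier: φ(z)/(1−α) = 0.058441 / 0.025 = 2.338.
ES = −(-0.001%) + 4.196% × 2.338 = 9.811%.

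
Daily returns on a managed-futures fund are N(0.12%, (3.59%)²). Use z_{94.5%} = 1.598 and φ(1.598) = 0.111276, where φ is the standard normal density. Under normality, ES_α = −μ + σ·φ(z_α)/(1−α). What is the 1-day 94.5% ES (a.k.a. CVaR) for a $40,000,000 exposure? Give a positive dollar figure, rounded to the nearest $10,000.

Tail multiplier: φ(z)/(1−α) = 0.111276 / 0.055 = 2.023.
ES = −(0.12%) + 3.59% × 2.023 = 7.143%.
On $40,000,000: 0.07143 × $40,000,000 = $2,857,200.

$2,860,000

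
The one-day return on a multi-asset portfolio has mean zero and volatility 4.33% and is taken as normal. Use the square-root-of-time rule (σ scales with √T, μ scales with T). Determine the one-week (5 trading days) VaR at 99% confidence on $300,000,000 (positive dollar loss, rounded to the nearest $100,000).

$67,600,000

At 99%, z = 2.326.
σ_{5d} = 4.33% × √5 = 9.682%.
VaR = 2.326 × 9.682% = 22.520%.
On $300,000,000: 0.22520 × $300,000,000 = $67,560,000.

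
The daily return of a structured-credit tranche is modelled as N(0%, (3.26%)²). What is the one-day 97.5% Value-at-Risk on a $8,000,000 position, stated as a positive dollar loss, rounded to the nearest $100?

At 97.5% one-sided, z = 1.960.
VaR = z·σ = 1.960 × 3.26% = 6.390%.
On $8,000,000: 0.06390 × $8,000,000 = $511,200.

$511,200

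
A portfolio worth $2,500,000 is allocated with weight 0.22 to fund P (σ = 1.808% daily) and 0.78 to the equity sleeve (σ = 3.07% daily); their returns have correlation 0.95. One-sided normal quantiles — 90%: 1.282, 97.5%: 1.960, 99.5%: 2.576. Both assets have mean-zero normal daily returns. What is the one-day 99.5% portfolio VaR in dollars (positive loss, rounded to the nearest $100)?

$178,700

σ_p² = 0.22²·1.808² + 0.78²·3.07² + 2·0.95·0.22·0.78·1.808·3.07 = 7.7020 (%²).
σ_p = √7.7020 = 2.775%.
VaR = 2.576 × 2.775% = 7.148%; on $2,500,000 that is $178,700.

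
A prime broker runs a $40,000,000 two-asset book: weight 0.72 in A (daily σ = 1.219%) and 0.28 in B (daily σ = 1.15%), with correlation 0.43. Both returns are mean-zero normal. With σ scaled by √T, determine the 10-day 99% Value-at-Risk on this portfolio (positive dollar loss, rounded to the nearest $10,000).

$3,110,000

σ_p = √(0.72²·1.219² + 0.28²·1.15² + 2·0.43·0.72·0.28·1.219·1.15) = 1.057%.
σ_{10d} = 1.057% × √10 = 3.343%.
z(99%) = 2.326.
VaR = 2.326 × 3.343% = 7.776%; on $40,000,000 that is $3,110,400.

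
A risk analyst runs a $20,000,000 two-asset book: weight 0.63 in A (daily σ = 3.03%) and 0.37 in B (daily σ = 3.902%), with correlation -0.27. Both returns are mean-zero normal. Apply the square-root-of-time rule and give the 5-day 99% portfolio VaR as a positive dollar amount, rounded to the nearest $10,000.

$2,140,000

σ_p = √(0.63²·3.03² + 0.37²·3.902² + 2·-0.27·0.63·0.37·3.03·3.902) = 2.059%.
σ_{5d} = 2.059% × √5 = 4.604%.
z(99%) = 2.326.
VaR = 2.326 × 4.604% = 10.709%; on $20,000,000 that is $2,141,800.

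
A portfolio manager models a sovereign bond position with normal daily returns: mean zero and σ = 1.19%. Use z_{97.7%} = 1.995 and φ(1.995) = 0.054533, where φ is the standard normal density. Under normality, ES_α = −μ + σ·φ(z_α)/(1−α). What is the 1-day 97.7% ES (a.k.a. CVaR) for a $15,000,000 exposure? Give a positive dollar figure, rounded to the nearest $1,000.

$423,000

Tail multiplier: φ(z)/(1−α) = 0.054533 / 0.023 = 2.371.
ES = 1.19% × 2.371 = 2.821%.
On $15,000,000: 0.02821 × $15,000,000 = $423,150.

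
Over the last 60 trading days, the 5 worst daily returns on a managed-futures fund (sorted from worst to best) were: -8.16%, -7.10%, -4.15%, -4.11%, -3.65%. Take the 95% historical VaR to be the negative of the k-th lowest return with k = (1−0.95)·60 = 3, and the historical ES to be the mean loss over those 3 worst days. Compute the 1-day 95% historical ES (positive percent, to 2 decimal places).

The 3 worst returns sum to -19.41%.
ES = −(-19.41%) / 3 = 6.47%.

6.47%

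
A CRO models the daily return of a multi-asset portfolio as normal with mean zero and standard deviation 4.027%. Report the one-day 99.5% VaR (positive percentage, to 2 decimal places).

10.37%

At 99.5% one-sided, z = 2.576.
VaR = z·σ = 2.576 × 4.027% = 10.374%.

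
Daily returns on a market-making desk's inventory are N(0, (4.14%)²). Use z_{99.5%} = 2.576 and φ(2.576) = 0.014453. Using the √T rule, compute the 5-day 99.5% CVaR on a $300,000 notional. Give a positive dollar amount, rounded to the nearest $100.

$80,300

σ_{5d} = 4.14% × √5 = 9.257%.
ES multiplier = φ(z)/(1−α) = 0.014453/0.005 = 2.891.
ES = 9.257% × 2.891 = 26.762%; on $300,000: $80,286.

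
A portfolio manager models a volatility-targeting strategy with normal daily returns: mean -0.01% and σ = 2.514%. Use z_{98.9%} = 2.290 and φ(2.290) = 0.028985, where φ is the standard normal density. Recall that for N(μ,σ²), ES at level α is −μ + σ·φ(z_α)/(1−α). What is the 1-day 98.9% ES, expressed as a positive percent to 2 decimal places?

Tail multiplier: φ(z)/(1−α) = 0.028985 / 0.011 = 2.635.
ES = −(-0.01%) + 2.514% × 2.635 = 6.634%.

6.63%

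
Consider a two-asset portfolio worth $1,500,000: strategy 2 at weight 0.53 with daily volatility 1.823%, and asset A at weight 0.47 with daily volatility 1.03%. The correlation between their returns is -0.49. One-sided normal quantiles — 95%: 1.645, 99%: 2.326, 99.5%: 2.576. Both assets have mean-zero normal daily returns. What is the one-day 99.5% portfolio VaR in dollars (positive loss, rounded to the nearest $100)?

σ_p² = 0.53²·1.823² + 0.47²·1.03² + 2·-0.49·0.53·0.47·1.823·1.03 = 0.7095 (%²).
σ_p = √0.7095 = 0.842%.
VaR = 2.576 × 0.842% = 2.169%; on $1,500,000 that is $32,535.

$32,500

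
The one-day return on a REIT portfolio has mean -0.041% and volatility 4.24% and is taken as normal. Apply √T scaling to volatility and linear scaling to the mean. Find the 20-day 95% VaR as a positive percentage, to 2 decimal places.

At 95%, z = 1.645.
σ_{20d} = 4.24% × √20 = 18.962%; μ_{20d} = 20 × -0.041% = -0.820%.
VaR = −(-0.820%) + 1.645 × 18.962% = 32.012%.

32.01%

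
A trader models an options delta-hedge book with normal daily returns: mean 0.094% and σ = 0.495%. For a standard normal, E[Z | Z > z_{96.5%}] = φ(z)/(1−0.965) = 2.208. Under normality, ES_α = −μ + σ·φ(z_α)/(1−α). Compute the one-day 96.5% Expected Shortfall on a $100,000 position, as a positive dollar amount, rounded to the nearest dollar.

ES = −(0.094%) + 0.495% × 2.208 = 0.999%.
On $100,000: 0.00999 × $100,000 = $999.

$999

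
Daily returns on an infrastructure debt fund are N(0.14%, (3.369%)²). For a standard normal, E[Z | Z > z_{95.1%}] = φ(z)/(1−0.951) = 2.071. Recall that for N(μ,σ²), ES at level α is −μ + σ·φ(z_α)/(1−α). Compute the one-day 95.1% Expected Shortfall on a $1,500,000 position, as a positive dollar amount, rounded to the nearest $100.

ES = −(0.14%) + 3.369% × 2.071 = 6.837%.
On $1,500,000: 0.06837 × $1,500,000 = $102,555.

$102,600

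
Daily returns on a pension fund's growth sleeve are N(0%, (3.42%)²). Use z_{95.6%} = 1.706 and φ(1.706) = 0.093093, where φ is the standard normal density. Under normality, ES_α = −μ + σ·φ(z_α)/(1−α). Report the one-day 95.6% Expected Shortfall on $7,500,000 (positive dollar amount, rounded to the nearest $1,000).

Tail multiplier: φ(z)/(1−α) = 0.093093 / 0.044 = 2.116.
ES = 3.42% × 2.116 = 7.237%.
On $7,500,000: 0.07237 × $7,500,000 = $542,775.

$543,000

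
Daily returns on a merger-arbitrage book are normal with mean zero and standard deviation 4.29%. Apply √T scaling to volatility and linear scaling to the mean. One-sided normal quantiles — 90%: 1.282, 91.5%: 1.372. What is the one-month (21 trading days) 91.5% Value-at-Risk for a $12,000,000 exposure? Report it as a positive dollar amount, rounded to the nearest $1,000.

$3,237,000

σ_{21d} = 4.29% × √21 = 19.659%.
VaR = 1.372 × 19.659% = 26.972%.
On $12,000,000: 0.26972 × $12,000,000 = $3,236,640.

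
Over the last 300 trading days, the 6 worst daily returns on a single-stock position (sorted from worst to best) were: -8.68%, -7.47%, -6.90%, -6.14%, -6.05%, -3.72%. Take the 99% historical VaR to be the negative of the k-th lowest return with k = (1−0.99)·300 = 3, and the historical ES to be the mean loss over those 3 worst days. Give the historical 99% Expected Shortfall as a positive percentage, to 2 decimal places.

The 3 worst returns sum to -23.05%.
ES = −(-23.05%) / 3 = 7.6833…% ≈ 7.68%.

7.68%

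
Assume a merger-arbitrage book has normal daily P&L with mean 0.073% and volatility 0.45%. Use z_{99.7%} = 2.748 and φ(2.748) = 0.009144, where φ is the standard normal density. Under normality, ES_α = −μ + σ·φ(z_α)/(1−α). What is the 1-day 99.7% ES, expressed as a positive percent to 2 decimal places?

1.30%

Tail multiplier: φ(z)/(1−α) = 0.009144 / 0.003 = 3.048.
ES = −(0.073%) + 0.45% × 3.048 = 1.299%.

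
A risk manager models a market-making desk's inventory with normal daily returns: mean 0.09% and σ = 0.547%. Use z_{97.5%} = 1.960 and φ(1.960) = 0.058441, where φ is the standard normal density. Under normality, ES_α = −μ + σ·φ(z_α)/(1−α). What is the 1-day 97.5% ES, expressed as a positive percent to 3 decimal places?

1.189%

Tail multiplier: φ(z)/(1−α) = 0.058441 / 0.025 = 2.338.
ES = −(0.09%) + 0.547% × 2.338 = 1.189%.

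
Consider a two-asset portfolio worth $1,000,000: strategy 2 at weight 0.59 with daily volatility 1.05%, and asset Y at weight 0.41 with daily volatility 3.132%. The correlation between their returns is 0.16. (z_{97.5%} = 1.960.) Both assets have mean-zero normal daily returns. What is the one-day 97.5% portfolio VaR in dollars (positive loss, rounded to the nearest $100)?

$29,600

σ_p² = 0.59²·1.05² + 0.41²·3.132² + 2·0.16·0.59·0.41·1.05·3.132 = 2.2873 (%²).
σ_p = √2.2873 = 1.512%.
VaR = 1.960 × 1.512% = 2.964%; on $1,000,000 that is $29,640.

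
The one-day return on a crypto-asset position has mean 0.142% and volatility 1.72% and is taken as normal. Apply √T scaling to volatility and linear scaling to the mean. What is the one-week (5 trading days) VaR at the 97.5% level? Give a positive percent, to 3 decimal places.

6.828%

At 97.5%, z = 1.960.
σ_{5d} = 1.72% × √5 = 3.846%; μ_{5d} = 5 × 0.142% = 0.710%.
VaR = −(0.710%) + 1.960 × 3.846% = 6.828%.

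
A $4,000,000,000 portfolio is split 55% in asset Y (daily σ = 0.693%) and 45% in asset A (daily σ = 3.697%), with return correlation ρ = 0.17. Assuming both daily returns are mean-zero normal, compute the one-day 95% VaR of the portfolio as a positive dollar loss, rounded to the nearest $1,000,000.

σ_p² = 0.55²·0.693² + 0.45²·3.697² + 2·0.17·0.55·0.45·0.693·3.697 = 3.1286 (%²).
σ_p = √3.1286 = 1.769%.
At 95%, z = 1.645.
VaR = 1.645 × 1.769% = 2.910%; on $4,000,000,000 that is $116,400,000.

$116,000,000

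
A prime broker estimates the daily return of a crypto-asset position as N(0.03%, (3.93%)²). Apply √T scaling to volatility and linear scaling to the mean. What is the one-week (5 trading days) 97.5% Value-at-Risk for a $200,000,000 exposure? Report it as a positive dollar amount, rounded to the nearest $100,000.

At 97.5%, z = 1.960.
σ_{5d} = 3.93% × √5 = 8.788%; μ_{5d} = 5 × 0.03% = 0.150%.
VaR = −(0.150%) + 1.960 × 8.788% = 17.074%.
On $200,000,000: 0.17074 × $200,000,000 = $34,148,000.

$34,100,000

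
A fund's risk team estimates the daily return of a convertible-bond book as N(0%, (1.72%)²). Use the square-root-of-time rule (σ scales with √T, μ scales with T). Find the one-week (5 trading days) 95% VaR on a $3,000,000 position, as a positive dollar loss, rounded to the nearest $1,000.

$190,000

At 95%, z = 1.645.
σ_{5d} = 1.72% × √5 = 3.846%.
VaR = 1.645 × 3.846% = 6.327%.
On $3,000,000: 0.06327 × $3,000,000 = $189,810.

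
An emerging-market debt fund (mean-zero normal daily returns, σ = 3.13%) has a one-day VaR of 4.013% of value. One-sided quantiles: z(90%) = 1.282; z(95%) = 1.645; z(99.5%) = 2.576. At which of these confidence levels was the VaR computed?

90%

Implied z = VaR/σ = 4.013 / 3.13 = 1.282.
This matches z(90%) = 1.282.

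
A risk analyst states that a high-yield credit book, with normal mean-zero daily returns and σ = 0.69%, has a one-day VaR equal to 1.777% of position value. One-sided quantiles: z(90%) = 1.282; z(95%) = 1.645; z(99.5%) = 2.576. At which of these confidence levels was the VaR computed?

99.5%

Implied z = VaR/σ = 1.777 / 0.69 = 2.575.
This matches z(99.5%) = 2.576.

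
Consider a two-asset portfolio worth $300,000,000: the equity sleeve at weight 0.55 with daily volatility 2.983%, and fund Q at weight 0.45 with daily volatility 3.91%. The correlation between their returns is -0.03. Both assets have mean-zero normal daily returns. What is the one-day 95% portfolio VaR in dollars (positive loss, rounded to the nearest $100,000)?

σ_p² = 0.55²·2.983² + 0.45²·3.91² + 2·-0.03·0.55·0.45·2.983·3.91 = 5.6144 (%²).
σ_p = √5.6144 = 2.369%.
At 95%, z = 1.645.
VaR = 1.645 × 2.369% = 3.897%; on $300,000,000 that is $11,691,000.

$11,700,000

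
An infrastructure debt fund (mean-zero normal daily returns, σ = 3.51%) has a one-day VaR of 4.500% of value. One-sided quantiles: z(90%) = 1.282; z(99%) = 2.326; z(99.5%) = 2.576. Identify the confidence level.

90%

Implied z = VaR/σ = 4.500 / 3.51 = 1.282.
This matches z(90%) = 1.282.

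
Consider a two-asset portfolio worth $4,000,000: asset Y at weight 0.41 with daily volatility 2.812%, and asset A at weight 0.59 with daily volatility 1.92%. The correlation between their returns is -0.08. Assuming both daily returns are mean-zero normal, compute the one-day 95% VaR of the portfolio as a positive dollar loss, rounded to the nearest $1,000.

$102,000

σ_p² = 0.41²·2.812² + 0.59²·1.92² + 2·-0.08·0.41·0.59·2.812·1.92 = 2.4035 (%²).
σ_p = √2.4035 = 1.550%.
At 95%, z = 1.645.
VaR = 1.645 × 1.550% = 2.550%; on $4,000,000 that is $102,000.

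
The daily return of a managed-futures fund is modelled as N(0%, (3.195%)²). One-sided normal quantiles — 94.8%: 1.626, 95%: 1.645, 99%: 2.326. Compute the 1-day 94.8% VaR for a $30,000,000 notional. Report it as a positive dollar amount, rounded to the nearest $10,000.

VaR = z·σ = 1.626 × 3.195% = 5.195%.
On $30,000,000: 0.05195 × $30,000,000 = $1,558,500.

$1,560,000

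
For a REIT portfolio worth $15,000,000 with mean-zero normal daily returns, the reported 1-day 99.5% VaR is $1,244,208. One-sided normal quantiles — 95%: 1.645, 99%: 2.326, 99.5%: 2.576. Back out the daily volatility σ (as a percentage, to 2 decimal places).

VaR as a fraction: $1,244,208 / $15,000,000 = 8.295%.
σ = VaR / z = 8.295% / 2.576 = 3.220%.

3.22%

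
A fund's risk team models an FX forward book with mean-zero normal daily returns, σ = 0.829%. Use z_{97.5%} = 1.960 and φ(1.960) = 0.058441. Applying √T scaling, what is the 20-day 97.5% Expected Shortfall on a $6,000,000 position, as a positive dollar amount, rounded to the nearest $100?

$520,000

σ_{20d} = 0.829% × √20 = 3.707%.
ES multiplier = φ(z)/(1−α) = 0.058441/0.025 = 2.338.
ES = 3.707% × 2.338 = 8.667%; on $6,000,000: $520,020.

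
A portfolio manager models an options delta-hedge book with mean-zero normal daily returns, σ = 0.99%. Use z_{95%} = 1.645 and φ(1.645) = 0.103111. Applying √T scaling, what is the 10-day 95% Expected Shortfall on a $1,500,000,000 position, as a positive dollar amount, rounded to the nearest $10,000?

σ_{10d} = 0.99% × √10 = 3.131%.
ES multiplier = φ(z)/(1−α) = 0.103111/0.05 = 2.062.
ES = 3.131% × 2.062 = 6.456%; on $1,500,000,000: $96,840,000.

$96,840,000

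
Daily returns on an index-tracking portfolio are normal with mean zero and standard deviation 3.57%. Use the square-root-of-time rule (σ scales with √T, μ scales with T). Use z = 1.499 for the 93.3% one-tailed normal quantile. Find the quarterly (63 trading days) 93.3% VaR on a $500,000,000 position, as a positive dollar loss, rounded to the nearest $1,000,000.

$212,000,000

σ_{63d} = 3.57% × √63 = 28.336%.
VaR = 1.499 × 28.336% = 42.476%.
On $500,000,000: 0.42476 × $500,000,000 = $212,380,000.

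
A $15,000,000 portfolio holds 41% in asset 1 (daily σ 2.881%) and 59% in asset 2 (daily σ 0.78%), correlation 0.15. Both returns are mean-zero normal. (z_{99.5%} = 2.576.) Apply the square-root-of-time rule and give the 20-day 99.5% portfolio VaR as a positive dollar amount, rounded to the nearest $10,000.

$2,300,000

σ_p = √(0.41²·2.881² + 0.59²·0.78² + 2·0.15·0.41·0.59·2.881·0.78) = 1.330%.
σ_{20d} = 1.330% × √20 = 5.948%.
VaR = 2.576 × 5.948% = 15.322%; on $15,000,000 that is $2,298,300.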